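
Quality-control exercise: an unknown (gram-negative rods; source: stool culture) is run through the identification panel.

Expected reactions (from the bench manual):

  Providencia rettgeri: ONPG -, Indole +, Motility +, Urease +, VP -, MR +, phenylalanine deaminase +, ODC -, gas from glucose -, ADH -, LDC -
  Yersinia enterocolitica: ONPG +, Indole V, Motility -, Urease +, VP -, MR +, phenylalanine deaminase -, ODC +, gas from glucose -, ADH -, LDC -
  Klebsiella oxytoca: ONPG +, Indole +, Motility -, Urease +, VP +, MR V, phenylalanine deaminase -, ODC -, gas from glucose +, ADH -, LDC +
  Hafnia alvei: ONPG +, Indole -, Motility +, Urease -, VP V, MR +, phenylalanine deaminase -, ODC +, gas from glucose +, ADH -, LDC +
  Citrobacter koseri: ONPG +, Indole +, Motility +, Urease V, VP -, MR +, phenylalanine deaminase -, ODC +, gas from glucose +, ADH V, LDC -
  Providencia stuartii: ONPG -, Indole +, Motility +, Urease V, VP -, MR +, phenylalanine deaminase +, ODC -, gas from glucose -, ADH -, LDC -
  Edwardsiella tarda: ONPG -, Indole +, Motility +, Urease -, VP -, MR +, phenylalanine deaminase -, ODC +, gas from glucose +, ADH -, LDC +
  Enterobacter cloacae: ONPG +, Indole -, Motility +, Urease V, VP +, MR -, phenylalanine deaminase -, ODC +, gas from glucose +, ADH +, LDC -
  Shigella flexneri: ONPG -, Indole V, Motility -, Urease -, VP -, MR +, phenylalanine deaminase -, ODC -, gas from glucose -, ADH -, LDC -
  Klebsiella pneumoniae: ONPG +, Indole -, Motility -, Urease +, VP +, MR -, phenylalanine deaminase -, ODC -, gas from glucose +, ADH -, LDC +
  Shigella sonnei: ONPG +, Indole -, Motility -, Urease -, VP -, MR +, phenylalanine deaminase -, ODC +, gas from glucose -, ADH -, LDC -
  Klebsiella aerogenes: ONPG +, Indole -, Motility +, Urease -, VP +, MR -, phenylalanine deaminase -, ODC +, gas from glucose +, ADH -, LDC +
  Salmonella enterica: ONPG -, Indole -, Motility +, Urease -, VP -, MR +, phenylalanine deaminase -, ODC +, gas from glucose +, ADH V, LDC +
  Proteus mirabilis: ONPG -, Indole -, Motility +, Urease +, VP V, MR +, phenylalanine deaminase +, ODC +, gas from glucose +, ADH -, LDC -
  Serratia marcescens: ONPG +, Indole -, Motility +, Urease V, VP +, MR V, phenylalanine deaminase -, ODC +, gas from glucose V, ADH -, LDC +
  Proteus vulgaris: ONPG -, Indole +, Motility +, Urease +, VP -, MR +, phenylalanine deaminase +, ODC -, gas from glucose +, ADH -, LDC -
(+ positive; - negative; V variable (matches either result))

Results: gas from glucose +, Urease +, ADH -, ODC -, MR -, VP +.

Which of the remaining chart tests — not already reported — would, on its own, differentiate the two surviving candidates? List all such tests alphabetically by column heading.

Indole

Urease +: excludes 6 organisms — 10 left.
gas from glucose +: excludes Providencia rettgeri, Yersinia enterocolitica, Providencia stuartii — 7 left.
ADH -: excludes Enterobacter cloacae — 6 left.
MR -: excludes Citrobacter koseri, Proteus mirabilis, Proteus vulgaris — 3 left.
VP +: all 3 remaining candidates are consistent.
ODC -: excludes Serratia marcescens — 2 left.
Two candidates remain: Klebsiella oxytoca and Klebsiella pneumoniae.
  ONPG: + vs + — same for both, does not separate.
  Indole: Klebsiella oxytoca +, Klebsiella pneumoniae - — discriminates.
  Motility: - vs - — same for both, does not separate.
  phenylalanine deaminase: - vs - — same for both, does not separate.
  LDC: + vs + — same for both, does not separate.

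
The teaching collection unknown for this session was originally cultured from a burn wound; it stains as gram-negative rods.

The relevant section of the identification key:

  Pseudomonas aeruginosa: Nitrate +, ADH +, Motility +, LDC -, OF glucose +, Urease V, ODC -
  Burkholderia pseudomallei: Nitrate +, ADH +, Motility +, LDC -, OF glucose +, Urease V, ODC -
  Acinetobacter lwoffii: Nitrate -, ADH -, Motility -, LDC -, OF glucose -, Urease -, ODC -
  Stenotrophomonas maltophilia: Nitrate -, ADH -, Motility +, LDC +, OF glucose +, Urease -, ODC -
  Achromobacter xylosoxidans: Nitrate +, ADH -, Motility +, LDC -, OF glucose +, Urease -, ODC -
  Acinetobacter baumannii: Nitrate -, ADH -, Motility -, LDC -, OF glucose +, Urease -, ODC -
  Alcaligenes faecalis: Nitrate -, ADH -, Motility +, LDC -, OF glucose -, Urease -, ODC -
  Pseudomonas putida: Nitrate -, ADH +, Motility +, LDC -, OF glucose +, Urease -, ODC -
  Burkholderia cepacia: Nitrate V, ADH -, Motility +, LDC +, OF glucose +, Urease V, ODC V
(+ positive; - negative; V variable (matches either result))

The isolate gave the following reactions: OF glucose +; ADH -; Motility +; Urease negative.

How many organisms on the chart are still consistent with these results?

ADH -: excludes Pseudomonas aeruginosa, Burkholderia pseudomallei, Pseudomonas putida — 6 left.
Motility +: excludes Acinetobacter lwoffii, Acinetobacter baumannii — 4 left.
Urease -: all 4 remaining candidates are consistent.
OF glucose +: excludes Alcaligenes faecalis — 3 left.
Still consistent: Achromobacter xylosoxidans, Burkholderia cepacia, Stenotrophomonas maltophilia.

3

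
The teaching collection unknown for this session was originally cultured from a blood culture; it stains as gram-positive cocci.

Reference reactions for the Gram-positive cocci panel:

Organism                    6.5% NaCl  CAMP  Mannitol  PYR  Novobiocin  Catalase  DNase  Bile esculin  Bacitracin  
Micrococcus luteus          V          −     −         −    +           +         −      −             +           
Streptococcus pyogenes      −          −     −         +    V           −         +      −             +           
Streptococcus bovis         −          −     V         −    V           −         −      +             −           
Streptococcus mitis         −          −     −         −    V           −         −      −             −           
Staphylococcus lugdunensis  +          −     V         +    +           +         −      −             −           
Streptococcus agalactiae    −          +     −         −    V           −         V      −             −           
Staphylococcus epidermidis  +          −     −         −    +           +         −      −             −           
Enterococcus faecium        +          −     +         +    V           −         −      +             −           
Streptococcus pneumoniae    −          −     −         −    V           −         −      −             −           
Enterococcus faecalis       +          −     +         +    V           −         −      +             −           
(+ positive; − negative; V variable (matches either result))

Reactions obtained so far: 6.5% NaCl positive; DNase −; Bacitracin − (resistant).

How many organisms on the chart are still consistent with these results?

4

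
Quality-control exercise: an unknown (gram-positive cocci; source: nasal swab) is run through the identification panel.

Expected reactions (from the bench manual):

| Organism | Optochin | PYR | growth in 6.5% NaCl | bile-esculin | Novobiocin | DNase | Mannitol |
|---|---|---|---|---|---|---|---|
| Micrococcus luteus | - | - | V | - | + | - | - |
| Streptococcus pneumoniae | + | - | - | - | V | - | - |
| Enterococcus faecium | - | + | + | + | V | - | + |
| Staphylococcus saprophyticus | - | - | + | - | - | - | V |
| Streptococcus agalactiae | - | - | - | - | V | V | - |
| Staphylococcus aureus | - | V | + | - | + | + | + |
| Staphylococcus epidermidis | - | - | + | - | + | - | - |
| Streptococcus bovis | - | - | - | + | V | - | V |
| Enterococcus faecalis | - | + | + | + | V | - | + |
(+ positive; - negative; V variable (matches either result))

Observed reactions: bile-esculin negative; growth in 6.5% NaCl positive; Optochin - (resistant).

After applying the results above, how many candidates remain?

4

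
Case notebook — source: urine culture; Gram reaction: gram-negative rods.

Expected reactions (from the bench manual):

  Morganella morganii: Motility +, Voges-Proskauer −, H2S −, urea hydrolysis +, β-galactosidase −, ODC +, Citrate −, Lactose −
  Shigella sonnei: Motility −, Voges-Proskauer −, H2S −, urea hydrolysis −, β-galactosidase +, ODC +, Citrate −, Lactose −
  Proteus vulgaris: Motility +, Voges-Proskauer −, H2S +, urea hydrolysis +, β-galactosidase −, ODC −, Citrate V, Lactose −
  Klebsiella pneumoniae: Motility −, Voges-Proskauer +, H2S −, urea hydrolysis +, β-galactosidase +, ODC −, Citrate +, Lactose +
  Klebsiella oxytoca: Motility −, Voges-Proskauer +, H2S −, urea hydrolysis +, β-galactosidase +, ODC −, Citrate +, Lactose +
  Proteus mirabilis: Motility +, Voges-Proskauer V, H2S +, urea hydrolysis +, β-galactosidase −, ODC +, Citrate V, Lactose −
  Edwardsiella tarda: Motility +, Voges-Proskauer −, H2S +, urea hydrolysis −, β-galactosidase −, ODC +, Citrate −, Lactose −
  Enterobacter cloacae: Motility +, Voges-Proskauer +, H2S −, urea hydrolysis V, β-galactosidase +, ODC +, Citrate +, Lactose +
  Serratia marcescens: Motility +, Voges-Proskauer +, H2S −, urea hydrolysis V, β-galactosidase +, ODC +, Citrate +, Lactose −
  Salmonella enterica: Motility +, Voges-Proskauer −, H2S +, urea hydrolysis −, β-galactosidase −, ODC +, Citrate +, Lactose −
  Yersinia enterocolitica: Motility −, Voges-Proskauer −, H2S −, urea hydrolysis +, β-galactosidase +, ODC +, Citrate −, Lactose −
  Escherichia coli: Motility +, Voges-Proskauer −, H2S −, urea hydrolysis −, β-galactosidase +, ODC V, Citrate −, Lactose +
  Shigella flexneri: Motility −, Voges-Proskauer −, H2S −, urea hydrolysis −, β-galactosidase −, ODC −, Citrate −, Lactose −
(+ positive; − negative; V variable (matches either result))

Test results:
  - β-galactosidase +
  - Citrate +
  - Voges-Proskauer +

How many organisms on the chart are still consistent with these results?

4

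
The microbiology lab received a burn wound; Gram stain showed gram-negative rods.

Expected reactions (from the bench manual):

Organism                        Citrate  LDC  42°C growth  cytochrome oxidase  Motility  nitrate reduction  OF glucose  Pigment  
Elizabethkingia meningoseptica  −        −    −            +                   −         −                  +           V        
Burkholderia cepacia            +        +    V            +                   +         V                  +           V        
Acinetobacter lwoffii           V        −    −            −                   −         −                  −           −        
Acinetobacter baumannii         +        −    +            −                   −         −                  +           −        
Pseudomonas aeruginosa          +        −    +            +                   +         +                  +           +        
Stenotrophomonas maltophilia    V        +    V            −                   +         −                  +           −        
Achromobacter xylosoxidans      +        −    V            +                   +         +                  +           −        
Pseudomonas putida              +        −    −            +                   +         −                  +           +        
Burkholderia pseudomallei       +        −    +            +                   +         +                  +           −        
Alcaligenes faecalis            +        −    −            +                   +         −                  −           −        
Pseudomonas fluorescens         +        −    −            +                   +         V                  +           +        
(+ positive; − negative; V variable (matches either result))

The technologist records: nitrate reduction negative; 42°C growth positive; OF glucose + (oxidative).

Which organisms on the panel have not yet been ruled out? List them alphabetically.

Acinetobacter baumannii, Burkholderia cepacia, Stenotrophomonas maltophilia

OF glucose +: excludes Acinetobacter lwoffii, Alcaligenes faecalis — 9 left.
42°C growth +: excludes Elizabethkingia meningoseptica, Pseudomonas putida, Pseudomonas fluorescens — 6 left.
nitrate reduction −: excludes Pseudomonas aeruginosa, Achromobacter xylosoxidans, Burkholderia pseudomallei — 3 left.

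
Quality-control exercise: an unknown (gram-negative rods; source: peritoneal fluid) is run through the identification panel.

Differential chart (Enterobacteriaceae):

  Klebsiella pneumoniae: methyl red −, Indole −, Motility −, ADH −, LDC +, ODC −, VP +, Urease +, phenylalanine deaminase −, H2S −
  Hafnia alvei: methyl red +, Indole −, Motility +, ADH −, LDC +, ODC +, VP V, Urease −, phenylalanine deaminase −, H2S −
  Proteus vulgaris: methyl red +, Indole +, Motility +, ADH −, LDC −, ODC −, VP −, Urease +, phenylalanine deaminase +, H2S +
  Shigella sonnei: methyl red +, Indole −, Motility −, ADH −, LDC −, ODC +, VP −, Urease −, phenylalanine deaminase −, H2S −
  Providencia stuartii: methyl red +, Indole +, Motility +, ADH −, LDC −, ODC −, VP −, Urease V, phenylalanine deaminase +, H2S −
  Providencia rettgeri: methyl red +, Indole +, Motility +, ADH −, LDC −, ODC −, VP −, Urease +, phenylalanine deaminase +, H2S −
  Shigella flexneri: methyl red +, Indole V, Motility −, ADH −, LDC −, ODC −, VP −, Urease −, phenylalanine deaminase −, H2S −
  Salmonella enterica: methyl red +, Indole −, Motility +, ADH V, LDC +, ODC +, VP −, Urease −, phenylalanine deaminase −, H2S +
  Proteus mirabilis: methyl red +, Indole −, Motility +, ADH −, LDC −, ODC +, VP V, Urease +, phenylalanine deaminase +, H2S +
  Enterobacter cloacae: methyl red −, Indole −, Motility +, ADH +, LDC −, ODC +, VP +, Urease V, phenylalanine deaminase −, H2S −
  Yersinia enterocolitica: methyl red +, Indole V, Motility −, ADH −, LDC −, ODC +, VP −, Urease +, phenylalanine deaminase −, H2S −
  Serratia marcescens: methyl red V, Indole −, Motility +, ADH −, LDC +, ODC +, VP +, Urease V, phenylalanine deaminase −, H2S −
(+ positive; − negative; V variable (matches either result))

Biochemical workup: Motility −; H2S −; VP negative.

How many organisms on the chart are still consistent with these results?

H2S −: excludes Proteus vulgaris, Salmonella enterica, Proteus mirabilis — 9 left.
VP −: excludes Klebsiella pneumoniae, Enterobacter cloacae, Serratia marcescens — 6 left.
Motility −: excludes Hafnia alvei, Providencia stuartii, Providencia rettgeri — 3 left.
Still consistent: Shigella flexneri, Shigella sonnei, Yersinia enterocolitica.

3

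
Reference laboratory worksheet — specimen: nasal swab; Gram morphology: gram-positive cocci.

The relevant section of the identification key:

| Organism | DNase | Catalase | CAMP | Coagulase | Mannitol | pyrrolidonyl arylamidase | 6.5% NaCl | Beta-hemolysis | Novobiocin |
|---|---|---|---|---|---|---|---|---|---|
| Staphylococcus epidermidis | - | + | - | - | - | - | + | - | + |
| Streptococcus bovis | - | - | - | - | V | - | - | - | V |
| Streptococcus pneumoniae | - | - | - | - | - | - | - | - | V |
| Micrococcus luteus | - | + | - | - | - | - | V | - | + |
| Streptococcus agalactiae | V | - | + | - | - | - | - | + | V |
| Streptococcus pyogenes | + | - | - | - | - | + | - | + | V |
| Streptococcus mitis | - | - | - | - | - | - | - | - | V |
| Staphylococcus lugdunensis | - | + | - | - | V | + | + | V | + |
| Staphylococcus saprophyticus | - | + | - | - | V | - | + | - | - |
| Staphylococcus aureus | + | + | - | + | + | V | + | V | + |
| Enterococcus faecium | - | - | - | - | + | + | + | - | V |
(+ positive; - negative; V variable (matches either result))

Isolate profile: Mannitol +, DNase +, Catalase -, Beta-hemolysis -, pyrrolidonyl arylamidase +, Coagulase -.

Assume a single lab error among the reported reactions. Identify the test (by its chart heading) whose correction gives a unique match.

As reported, no row in the chart matches all 6 reactions.
Reversing Mannitol → still no organism matches.
Reversing Catalase → still no organism matches.
Reversing Coagulase → still no organism matches.
Reversing Beta-hemolysis → still no organism matches.
Reversing pyrrolidonyl arylamidase → still no organism matches.
Reversing DNase (to -) → unique match: Enterococcus faecium.

DNase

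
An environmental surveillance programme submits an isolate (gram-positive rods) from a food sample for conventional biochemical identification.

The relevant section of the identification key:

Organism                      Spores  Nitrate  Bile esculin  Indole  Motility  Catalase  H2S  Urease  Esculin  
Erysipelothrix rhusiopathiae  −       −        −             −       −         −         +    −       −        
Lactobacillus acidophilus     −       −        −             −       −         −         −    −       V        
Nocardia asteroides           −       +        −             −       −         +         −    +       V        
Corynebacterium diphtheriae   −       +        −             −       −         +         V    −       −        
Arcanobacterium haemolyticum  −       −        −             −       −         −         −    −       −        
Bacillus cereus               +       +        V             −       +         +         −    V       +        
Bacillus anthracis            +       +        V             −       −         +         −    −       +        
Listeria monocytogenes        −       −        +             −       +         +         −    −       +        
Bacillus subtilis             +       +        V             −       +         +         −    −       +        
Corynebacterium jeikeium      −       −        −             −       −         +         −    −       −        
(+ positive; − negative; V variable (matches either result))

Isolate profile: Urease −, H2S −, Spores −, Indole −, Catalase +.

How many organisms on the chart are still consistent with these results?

Indole −: all 10 remaining candidates are consistent.
H2S −: excludes Erysipelothrix rhusiopathiae — 9 left.
Urease −: excludes Nocardia asteroides — 8 left.
Spores −: excludes Bacillus cereus, Bacillus anthracis, Bacillus subtilis — 5 left.
Catalase +: excludes Lactobacillus acidophilus, Arcanobacterium haemolyticum — 3 left.
Still consistent: Corynebacterium diphtheriae, Corynebacterium jeikeium, Listeria monocytogenes.

3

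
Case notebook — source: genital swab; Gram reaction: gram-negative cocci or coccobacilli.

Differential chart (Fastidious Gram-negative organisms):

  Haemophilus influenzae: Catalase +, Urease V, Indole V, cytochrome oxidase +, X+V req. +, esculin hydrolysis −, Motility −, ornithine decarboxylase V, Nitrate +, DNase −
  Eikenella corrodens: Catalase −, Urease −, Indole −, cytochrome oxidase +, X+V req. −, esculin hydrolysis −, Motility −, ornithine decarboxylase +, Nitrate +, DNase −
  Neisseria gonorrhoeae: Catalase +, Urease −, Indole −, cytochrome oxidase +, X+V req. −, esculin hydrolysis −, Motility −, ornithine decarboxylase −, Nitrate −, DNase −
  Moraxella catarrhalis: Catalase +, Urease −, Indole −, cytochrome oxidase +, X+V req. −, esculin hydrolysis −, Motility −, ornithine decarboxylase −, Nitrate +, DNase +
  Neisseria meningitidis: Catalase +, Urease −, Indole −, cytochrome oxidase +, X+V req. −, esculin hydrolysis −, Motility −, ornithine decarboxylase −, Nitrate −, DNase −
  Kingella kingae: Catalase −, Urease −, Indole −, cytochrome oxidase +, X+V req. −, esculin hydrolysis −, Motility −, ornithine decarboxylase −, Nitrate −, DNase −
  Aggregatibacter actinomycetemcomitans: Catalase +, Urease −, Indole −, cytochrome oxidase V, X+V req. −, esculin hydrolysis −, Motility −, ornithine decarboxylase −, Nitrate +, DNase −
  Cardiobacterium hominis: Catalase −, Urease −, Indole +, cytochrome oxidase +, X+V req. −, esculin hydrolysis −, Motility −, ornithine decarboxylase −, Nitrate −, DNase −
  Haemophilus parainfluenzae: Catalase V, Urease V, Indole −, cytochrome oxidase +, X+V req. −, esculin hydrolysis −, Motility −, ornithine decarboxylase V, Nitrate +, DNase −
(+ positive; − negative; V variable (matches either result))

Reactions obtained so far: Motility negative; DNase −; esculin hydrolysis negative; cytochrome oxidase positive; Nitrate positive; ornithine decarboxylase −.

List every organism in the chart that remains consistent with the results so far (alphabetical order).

Aggregatibacter actinomycetemcomitans, Haemophilus influenzae, Haemophilus parainfluenzae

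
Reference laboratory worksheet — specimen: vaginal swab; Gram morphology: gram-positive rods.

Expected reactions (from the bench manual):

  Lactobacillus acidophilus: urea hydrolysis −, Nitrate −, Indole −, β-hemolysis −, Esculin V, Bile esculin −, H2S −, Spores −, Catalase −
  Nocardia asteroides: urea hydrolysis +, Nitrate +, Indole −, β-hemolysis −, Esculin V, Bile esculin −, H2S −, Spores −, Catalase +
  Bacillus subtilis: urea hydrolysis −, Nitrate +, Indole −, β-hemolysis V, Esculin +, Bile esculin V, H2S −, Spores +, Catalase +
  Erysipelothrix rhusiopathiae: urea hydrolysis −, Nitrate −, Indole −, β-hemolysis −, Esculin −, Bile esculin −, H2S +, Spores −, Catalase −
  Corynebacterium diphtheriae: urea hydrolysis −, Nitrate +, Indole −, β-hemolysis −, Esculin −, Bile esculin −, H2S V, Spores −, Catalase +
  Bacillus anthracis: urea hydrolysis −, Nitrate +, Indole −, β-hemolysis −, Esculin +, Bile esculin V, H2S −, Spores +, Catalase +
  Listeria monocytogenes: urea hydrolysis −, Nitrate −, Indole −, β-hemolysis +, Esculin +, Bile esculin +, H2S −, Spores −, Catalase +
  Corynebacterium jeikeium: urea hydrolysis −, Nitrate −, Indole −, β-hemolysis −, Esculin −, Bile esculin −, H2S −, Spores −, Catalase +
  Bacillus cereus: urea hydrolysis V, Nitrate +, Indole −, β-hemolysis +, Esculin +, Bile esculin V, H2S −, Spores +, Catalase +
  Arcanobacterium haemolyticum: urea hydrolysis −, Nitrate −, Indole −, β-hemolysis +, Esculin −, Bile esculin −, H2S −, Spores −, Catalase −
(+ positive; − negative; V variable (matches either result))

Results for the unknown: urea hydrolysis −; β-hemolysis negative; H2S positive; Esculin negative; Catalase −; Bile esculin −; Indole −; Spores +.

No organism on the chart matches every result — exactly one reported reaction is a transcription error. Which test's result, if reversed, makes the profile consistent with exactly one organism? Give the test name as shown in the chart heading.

Spores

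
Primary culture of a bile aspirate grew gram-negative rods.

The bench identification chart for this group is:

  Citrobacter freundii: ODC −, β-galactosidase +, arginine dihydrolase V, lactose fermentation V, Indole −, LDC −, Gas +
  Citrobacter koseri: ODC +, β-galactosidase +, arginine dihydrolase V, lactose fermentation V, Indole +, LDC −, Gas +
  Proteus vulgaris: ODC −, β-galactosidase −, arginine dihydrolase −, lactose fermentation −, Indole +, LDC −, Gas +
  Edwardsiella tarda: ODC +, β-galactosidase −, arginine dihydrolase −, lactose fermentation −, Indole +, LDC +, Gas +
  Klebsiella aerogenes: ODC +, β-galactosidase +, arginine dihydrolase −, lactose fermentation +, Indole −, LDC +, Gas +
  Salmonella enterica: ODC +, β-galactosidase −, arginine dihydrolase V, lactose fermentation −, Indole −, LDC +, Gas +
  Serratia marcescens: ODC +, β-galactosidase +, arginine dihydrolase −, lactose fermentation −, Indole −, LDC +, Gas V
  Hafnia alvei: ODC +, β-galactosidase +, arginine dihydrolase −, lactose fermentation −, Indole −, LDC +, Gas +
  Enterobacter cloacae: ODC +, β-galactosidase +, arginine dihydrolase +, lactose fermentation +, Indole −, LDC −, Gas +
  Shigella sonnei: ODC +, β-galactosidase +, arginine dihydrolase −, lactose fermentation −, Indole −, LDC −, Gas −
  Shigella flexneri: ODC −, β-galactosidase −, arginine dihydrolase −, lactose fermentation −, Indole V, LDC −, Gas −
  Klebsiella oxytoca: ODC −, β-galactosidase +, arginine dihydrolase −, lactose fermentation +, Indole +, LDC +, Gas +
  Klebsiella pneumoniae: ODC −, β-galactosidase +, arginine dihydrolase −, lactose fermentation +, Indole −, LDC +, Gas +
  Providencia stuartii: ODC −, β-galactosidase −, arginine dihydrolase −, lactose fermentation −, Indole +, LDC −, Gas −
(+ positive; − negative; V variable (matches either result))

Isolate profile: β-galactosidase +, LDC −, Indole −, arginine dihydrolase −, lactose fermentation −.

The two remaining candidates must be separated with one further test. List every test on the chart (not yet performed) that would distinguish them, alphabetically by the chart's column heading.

Gas, ODC

LDC −: excludes 7 organisms — 7 left.
arginine dihydrolase −: excludes Enterobacter cloacae — 6 left.
lactose fermentation −: all 6 remaining candidates are consistent.
β-galactosidase +: excludes Proteus vulgaris, Shigella flexneri, Providencia stuartii — 3 left.
Indole −: excludes Citrobacter koseri — 2 left.
Two candidates remain: Citrobacter freundii and Shigella sonnei.
  ODC: Citrobacter freundii −, Shigella sonnei + — discriminates.
  Gas: Citrobacter freundii +, Shigella sonnei − — discriminates.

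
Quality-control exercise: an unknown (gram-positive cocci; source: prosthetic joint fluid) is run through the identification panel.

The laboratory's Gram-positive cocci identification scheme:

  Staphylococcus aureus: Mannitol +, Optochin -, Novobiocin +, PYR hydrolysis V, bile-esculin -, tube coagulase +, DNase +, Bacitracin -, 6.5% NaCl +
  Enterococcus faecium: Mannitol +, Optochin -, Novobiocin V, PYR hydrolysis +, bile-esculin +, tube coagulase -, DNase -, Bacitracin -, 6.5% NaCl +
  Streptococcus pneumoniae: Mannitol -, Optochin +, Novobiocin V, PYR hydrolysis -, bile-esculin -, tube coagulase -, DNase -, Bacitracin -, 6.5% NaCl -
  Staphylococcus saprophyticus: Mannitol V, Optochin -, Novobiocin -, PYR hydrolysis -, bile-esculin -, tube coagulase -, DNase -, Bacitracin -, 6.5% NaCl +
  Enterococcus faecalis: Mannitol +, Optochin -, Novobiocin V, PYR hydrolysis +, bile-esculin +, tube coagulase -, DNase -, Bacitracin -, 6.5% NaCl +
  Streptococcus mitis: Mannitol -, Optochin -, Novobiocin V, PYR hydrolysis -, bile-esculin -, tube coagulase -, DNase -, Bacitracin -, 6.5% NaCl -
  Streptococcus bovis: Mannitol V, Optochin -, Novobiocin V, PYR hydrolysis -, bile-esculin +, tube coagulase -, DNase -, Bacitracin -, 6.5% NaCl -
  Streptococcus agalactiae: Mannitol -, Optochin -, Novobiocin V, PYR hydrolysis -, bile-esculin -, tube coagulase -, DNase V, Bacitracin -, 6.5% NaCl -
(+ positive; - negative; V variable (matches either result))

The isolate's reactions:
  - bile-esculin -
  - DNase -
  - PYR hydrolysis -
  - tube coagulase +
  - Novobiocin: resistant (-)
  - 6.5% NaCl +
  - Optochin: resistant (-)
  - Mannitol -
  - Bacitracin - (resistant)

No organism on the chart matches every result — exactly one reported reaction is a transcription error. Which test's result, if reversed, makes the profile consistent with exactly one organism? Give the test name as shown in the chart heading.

tube coagulase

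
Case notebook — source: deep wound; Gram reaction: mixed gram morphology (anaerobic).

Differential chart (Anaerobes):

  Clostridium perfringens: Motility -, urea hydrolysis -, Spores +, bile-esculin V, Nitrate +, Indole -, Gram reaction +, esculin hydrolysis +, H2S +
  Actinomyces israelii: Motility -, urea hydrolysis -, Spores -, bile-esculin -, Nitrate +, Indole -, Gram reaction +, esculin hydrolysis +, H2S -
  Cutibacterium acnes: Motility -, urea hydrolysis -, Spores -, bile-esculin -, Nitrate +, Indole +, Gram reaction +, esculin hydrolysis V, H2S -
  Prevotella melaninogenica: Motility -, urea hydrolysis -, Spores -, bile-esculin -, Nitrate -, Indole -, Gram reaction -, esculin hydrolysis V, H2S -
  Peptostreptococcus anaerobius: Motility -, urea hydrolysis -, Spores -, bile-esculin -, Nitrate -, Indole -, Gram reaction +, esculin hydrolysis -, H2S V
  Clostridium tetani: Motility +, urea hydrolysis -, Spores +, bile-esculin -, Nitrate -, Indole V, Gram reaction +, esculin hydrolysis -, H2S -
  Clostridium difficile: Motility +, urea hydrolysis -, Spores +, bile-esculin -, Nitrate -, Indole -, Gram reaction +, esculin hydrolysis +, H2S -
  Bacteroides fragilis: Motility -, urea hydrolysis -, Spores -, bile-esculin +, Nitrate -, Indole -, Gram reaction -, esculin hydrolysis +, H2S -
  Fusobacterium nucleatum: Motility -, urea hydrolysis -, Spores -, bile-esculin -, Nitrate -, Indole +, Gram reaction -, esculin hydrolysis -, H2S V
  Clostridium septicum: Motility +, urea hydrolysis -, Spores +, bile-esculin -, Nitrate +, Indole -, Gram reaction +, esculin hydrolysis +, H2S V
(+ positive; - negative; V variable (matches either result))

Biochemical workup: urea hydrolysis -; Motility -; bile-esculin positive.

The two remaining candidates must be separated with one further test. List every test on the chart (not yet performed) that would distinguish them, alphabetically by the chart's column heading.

Gram reaction, H2S, Nitrate, Spores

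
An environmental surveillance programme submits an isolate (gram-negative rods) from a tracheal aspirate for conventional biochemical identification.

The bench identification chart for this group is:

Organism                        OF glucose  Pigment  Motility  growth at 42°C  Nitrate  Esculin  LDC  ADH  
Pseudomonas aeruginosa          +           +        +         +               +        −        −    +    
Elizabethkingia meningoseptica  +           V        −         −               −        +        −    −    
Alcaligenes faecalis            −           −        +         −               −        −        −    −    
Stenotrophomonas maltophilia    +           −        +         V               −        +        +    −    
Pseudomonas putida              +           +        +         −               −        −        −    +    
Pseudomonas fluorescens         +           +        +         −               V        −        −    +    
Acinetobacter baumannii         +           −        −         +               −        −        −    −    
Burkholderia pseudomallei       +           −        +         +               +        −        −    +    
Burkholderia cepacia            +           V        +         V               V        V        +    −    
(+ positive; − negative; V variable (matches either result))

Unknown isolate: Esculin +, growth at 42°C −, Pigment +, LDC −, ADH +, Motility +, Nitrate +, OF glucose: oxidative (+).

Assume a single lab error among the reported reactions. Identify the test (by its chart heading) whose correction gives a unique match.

As reported, no row in the chart matches all 8 reactions.
Reversing OF glucose → still no organism matches.
Reversing Motility → still no organism matches.
Reversing ADH → still no organism matches.
Reversing Nitrate → still no organism matches.
Reversing LDC → still no organism matches.
Reversing Esculin (to −) → unique match: Pseudomonas fluorescens.
Reversing growth at 42°C → still no organism matches.
Reversing Pigment → still no organism matches.

Esculin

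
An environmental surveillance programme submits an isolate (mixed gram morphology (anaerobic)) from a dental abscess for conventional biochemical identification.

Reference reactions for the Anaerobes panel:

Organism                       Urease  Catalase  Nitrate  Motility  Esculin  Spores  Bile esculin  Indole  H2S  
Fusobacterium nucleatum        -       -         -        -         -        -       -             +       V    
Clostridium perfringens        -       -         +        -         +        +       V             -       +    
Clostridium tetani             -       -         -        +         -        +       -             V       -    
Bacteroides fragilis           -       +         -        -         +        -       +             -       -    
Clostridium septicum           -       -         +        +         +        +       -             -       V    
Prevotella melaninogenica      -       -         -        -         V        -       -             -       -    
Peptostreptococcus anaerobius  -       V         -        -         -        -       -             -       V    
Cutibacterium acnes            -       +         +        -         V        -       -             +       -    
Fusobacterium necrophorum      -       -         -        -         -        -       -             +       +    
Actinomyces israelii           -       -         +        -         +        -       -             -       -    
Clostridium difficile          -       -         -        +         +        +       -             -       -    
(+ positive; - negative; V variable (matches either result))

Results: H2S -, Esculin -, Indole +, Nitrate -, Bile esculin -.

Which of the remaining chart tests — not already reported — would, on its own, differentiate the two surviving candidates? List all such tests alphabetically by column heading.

Motility, Spores

Esculin -: excludes 5 organisms — 6 left.
Nitrate -: excludes Cutibacterium acnes — 5 left.
H2S -: excludes Fusobacterium necrophorum — 4 left.
Bile esculin -: all 4 remaining candidates are consistent.
Indole +: excludes Prevotella melaninogenica, Peptostreptococcus anaerobius — 2 left.
Two candidates remain: Clostridium tetani and Fusobacterium nucleatum.
  Urease: - vs - — same for both, does not separate.
  Catalase: - vs - — same for both, does not separate.
  Motility: Clostridium tetani +, Fusobacterium nucleatum - — discriminates.
  Spores: Clostridium tetani +, Fusobacterium nucleatum - — discriminates.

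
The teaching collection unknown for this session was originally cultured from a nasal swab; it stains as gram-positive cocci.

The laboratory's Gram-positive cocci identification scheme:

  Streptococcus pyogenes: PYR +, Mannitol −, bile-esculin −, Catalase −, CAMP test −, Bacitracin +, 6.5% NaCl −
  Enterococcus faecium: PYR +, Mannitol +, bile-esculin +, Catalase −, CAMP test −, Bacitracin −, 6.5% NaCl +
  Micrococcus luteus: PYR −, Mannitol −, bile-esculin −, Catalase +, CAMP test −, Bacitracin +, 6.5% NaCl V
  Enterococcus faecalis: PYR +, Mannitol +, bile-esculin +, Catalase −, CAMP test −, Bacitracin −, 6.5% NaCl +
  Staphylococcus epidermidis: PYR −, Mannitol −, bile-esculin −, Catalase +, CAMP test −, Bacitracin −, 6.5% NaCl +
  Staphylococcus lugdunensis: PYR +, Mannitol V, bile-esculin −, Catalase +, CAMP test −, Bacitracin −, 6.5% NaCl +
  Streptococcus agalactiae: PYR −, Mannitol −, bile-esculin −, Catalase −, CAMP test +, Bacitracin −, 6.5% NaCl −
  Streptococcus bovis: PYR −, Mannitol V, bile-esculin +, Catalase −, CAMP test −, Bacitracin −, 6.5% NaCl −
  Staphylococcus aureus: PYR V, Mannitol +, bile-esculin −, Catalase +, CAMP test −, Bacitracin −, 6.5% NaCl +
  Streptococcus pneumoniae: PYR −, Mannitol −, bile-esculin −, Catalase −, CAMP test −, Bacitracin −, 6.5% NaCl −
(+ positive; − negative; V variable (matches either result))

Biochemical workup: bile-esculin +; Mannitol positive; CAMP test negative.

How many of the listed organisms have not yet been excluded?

3

bile-esculin +: excludes 7 organisms — 3 left.
Mannitol +: all 3 remaining candidates are consistent.
CAMP test −: all 3 remaining candidates are consistent.
Still consistent: Enterococcus faecalis, Enterococcus faecium, Streptococcus bovis.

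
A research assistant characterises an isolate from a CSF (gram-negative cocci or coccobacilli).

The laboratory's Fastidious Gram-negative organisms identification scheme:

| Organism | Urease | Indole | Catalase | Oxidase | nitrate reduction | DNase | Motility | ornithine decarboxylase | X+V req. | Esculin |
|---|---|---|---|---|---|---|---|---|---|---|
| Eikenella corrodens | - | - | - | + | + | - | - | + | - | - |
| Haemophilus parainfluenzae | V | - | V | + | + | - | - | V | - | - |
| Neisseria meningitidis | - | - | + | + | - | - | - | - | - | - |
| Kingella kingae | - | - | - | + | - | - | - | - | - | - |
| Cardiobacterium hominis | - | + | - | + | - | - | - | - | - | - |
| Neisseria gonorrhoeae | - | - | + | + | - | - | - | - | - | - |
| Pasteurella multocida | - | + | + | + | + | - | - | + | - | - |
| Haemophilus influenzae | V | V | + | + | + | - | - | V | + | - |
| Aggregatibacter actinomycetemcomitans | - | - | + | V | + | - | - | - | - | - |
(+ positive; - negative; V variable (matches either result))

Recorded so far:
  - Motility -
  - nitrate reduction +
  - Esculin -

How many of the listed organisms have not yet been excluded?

5

Esculin -: all 9 remaining candidates are consistent.
Motility -: all 9 remaining candidates are consistent.
nitrate reduction +: excludes Neisseria meningitidis, Kingella kingae, Cardiobacterium hominis, Neisseria gonorrhoeae — 5 left.
Still consistent: Aggregatibacter actinomycetemcomitans, Eikenella corrodens, Haemophilus influenzae, Haemophilus parainfluenzae, Pasteurella multocida.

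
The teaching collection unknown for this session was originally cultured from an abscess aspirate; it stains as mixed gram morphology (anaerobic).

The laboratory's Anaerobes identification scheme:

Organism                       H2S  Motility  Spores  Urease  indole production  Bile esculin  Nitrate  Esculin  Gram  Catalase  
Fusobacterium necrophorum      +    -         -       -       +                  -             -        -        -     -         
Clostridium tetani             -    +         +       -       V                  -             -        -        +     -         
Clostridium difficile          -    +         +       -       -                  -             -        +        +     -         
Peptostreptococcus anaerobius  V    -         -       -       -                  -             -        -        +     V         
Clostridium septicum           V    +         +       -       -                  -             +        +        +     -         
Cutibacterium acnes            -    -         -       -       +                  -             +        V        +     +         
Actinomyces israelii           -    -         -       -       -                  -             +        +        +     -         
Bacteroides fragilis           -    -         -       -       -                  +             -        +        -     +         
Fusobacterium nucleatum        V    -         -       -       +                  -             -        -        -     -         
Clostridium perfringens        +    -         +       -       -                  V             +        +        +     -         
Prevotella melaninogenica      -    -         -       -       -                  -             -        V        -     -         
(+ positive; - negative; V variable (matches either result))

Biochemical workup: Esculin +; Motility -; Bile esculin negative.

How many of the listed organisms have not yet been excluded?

Esculin +: excludes Fusobacterium necrophorum, Clostridium tetani, Peptostreptococcus anaerobius, Fusobacterium nucleatum — 7 left.
Bile esculin -: excludes Bacteroides fragilis — 6 left.
Motility -: excludes Clostridium difficile, Clostridium septicum — 4 left.
Still consistent: Actinomyces israelii, Clostridium perfringens, Cutibacterium acnes, Prevotella melaninogenica.

4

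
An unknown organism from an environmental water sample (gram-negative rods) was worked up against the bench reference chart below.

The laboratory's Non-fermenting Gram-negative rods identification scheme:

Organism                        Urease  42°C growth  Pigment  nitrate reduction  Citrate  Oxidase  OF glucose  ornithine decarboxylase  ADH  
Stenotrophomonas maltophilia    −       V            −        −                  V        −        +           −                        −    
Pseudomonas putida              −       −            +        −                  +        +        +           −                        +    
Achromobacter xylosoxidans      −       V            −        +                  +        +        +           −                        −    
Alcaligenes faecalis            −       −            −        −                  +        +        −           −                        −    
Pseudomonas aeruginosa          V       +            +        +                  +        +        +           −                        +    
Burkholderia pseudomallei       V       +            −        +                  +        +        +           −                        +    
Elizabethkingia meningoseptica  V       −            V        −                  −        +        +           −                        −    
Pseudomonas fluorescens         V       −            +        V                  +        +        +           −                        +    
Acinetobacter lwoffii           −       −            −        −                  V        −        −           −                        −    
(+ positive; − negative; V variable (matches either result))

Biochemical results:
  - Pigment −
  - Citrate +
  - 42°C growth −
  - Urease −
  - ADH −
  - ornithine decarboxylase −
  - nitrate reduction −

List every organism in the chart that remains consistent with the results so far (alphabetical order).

Acinetobacter lwoffii, Alcaligenes faecalis, Stenotrophomonas maltophilia

42°C growth −: excludes Pseudomonas aeruginosa, Burkholderia pseudomallei — 7 left.
Citrate +: excludes Elizabethkingia meningoseptica — 6 left.
ADH −: excludes Pseudomonas putida, Pseudomonas fluorescens — 4 left.
ornithine decarboxylase −: all 4 remaining candidates are consistent.
Pigment −: all 4 remaining candidates are consistent.
Urease −: all 4 remaining candidates are consistent.
nitrate reduction −: excludes Achromobacter xylosoxidans — 3 left.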